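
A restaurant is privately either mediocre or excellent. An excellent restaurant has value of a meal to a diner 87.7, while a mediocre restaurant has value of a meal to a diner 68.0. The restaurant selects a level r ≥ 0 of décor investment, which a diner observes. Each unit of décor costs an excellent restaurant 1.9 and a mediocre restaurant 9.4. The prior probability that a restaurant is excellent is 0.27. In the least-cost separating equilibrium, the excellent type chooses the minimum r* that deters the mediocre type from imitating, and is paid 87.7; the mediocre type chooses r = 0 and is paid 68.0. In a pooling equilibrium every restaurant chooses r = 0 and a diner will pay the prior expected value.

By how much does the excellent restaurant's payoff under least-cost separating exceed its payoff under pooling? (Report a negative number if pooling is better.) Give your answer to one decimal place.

10.4

Least-cost separating signal: r* solves 68.0 = 87.7 − 9.4·r*, so r* = (87.7 − 68.0)/9.4 ≈ 2.0957.
Excellent type's separating payoff: 87.7 − 1.9 × r* = 87.7 − 1.9 × (87.7 − 68.0)/9.4 = 87.7 − 37.43/9.4 ≈ 83.718.
Pooling payoff: 0.27 × 87.7 + 0.73 × 68.0 = 73.319.
Difference: 83.718 − 73.319 = 10.399, i.e. 10.4 to one decimal place.
The excellent type prefers to separate.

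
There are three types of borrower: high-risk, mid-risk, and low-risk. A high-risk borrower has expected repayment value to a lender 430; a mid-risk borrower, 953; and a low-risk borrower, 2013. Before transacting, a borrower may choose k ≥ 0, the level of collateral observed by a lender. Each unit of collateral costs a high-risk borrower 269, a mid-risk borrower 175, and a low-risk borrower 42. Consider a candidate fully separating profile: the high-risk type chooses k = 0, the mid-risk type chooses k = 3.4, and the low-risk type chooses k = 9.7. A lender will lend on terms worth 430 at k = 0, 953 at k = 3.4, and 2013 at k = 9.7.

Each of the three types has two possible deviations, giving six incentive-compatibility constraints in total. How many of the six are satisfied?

5

High-risk (own payoff 430): to k=3.4 gives 953 − 269×3.4 = 38.4 → no gain ✓; to k=9.7 gives 2013 − 269×9.7 = -596.3 → no gain ✓.
Mid-risk (own payoff 953 − 175×3.4 = 358): to k=0 gives 430 → profitable ✗; to k=9.7 gives 2013 − 175×9.7 = 315.5 → no gain ✓.
Low-risk (own payoff 2013 − 42×9.7 = 1605.6): to k=0 gives 430 → no gain ✓; to k=3.4 gives 953 − 42×3.4 = 810.2 → no gain ✓.
5 of the 6 constraints hold; not an equilibrium.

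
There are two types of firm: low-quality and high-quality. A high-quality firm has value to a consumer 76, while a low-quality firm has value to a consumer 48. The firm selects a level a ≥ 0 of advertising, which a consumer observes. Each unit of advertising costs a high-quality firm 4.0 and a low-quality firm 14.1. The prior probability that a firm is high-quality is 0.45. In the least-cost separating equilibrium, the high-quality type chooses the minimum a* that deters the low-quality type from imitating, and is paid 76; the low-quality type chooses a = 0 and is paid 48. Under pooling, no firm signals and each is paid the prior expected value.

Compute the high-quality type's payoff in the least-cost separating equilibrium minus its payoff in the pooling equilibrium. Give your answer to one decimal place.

Least-cost separating signal: a* solves 48 = 76 − 14.1·a*, so a* = (76 − 48)/14.1 ≈ 1.9858.
High-quality type's separating payoff: 76 − 4.0 × a* = 76 − 4.0 × (76 − 48)/14.1 = 76 − 112/14.1 ≈ 68.057.
Pooling payoff: 0.45 × 76 + 0.55 × 48 = 60.6.
Difference: 68.057 − 60.6 = 7.457, i.e. 7.5 to one decimal place.
The high-quality type prefers to separate.

7.5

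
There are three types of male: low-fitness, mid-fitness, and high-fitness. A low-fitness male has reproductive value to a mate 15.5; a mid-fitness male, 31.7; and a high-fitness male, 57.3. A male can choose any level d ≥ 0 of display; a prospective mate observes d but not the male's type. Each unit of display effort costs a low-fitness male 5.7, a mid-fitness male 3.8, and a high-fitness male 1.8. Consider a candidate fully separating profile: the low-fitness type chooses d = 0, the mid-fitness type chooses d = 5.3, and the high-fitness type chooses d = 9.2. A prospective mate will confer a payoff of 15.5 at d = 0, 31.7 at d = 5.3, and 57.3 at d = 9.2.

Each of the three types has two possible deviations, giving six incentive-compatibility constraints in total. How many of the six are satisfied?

Mid-fitness (own payoff 31.7 − 3.8×5.3 = 11.56): to d=0 gives 15.5 → profitable ✗; to d=9.2 gives 57.3 − 3.8×9.2 = 22.34 → profitable ✗.
Low-fitness (own payoff 15.5): to d=5.3 gives 31.7 − 5.7×5.3 = 1.49 → no gain ✓; to d=9.2 gives 57.3 − 5.7×9.2 = 4.86 → no gain ✓.
High-fitness (own payoff 57.3 − 1.8×9.2 = 40.74): to d=0 gives 15.5 → no gain ✓; to d=5.3 gives 31.7 − 1.8×5.3 = 22.16 → no gain ✓.
4 of the 6 constraints hold; not an equilibrium.

4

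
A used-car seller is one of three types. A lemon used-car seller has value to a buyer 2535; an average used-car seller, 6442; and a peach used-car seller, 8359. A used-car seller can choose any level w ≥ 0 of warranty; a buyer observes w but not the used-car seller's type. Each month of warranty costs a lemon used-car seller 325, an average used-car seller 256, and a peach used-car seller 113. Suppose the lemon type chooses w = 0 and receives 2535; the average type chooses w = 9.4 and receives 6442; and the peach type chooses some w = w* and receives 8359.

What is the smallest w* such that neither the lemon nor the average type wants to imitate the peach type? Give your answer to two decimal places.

Lemon type (on-path payoff 2535) won't mimic when 2535 ≥ 8359 − 325·w*, i.e. w* ≥ 17.92.
Average type (on-path payoff 6442 − 256×9.4 = 4035.6) won't mimic when 4035.6 ≥ 8359 − 256·w*, i.e. w* ≥ 16.89.
Both must hold, so w* = max(17.92, 16.89) = 17.92. The lemon type's constraint binds.

17.92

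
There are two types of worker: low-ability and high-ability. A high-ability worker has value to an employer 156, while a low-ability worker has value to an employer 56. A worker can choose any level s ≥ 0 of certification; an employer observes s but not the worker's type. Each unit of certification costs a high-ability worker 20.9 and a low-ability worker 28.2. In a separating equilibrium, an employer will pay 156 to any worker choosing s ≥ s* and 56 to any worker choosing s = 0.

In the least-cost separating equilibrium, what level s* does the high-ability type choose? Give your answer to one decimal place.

A low-ability worker choosing s = 0 receives 56.
Imitating at s* instead would pay 156 at cost 28.2·s*, netting 156 − 28.2·s*.
Indifference: 56 = 156 − 28.2·s*, so s* = (156 − 56) / 28.2 ≈ 3.5.
This is the low-ability type's binding incentive-compatibility constraint; any s ≥ 3.5 sustains separation on that side.

3.5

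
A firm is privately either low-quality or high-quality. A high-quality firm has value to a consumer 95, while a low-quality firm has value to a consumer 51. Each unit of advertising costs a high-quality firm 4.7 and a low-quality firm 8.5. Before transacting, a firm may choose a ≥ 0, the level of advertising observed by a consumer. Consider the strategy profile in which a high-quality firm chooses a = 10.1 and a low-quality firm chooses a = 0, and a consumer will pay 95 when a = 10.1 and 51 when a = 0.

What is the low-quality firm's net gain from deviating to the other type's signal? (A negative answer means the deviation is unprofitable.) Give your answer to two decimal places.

-41.85

Playing a = 0 the low-quality firm receives 51.
Deviating to a = 10.1 brings payment 95 at cost 8.5 × 10.1 = 85.85, netting 9.15.
Gain from deviating: 9.15 − 51 = -41.85.
The gain is negative, so the low-quality type's incentive-compatibility constraint is satisfied.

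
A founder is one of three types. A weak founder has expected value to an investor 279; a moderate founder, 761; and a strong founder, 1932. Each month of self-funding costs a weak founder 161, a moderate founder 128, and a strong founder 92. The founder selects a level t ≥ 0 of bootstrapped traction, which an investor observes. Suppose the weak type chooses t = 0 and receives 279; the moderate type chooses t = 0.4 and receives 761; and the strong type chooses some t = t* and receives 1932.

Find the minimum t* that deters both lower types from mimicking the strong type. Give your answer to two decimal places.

Moderate type (on-path payoff 761 − 128×0.4 = 709.8) won't mimic when 709.8 ≥ 1932 − 128·t*, i.e. t* ≥ 9.55.
Weak type (on-path payoff 279) won't mimic when 279 ≥ 1932 − 161·t*, i.e. t* ≥ 10.27.
Both must hold, so t* = max(10.27, 9.55) = 10.27. The weak type's constraint binds.

10.27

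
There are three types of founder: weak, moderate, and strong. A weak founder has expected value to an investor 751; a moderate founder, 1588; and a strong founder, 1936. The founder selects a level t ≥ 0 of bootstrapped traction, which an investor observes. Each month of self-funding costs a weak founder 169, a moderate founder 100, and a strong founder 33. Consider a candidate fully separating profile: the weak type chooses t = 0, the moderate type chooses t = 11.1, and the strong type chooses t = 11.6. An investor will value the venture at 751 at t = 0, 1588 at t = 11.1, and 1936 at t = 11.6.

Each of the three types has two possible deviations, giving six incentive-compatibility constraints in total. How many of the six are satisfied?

4

Strong (own payoff 1936 − 33×11.6 = 1553.2): to t=0 gives 751 → no gain ✓; to t=11.1 gives 1588 − 33×11.1 = 1221.7 → no gain ✓.
Weak (own payoff 751): to t=11.1 gives 1588 − 169×11.1 = -287.9 → no gain ✓; to t=11.6 gives 1936 − 169×11.6 = -24.4 → no gain ✓.
Moderate (own payoff 1588 − 100×11.1 = 478): to t=0 gives 751 → profitable ✗; to t=11.6 gives 1936 − 100×11.6 = 776 → profitable ✗.
4 of the 6 constraints hold; not an equilibrium.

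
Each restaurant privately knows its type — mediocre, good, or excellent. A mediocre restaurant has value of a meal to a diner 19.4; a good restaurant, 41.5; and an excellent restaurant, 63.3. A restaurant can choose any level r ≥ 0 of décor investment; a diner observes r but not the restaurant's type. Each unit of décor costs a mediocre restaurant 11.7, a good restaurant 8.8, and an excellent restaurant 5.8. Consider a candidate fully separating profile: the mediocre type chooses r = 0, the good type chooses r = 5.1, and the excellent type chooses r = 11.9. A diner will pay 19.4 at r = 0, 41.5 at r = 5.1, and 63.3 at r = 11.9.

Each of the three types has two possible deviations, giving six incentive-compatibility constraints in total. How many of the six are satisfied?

Good (own payoff 41.5 − 8.8×5.1 = -3.38): to r=0 gives 19.4 → profitable ✗; to r=11.9 gives 63.3 − 8.8×11.9 = -41.42 → no gain ✓.
Excellent (own payoff 63.3 − 5.8×11.9 = -5.72): to r=0 gives 19.4 → profitable ✗; to r=5.1 gives 41.5 − 5.8×5.1 = 11.92 → profitable ✗.
Mediocre (own payoff 19.4): to r=5.1 gives 41.5 − 11.7×5.1 = -18.17 → no gain ✓; to r=11.9 gives 63.3 − 11.7×11.9 = -75.93 → no gain ✓.
3 of the 6 constraints hold; not an equilibrium.

3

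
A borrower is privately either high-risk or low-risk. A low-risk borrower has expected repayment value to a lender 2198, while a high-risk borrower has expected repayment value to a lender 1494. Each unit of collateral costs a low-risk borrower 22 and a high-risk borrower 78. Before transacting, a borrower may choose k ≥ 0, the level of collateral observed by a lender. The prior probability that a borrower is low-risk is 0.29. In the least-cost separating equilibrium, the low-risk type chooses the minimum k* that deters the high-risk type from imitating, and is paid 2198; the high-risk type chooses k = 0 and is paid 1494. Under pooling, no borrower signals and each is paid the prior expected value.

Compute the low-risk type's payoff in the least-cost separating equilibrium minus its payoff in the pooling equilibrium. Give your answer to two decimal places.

301.28

Least-cost separating signal: k* solves 1494 = 2198 − 78·k*, so k* = (2198 − 1494)/78 ≈ 9.0256.
Low-risk type's separating payoff: 2198 − 22 × k* = 2198 − 22 × (2198 − 1494)/78 = 2198 − 15488/78 ≈ 1999.4359.
Pooling payoff: 0.29 × 2198 + 0.71 × 1494 = 1698.16.
Difference: 1999.4359 − 1698.16 = 301.2759, i.e. 301.28 to two decimal places.
The low-risk type prefers to separate.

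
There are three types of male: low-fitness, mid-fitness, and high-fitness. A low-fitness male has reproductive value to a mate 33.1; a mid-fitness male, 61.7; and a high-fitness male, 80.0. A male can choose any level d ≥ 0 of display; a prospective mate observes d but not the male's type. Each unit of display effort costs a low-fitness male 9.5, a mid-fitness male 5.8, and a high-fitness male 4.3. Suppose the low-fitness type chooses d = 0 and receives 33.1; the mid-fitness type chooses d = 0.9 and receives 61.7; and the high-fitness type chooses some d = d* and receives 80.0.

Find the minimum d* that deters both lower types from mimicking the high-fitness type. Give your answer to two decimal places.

4.94

Low-fitness type (on-path payoff 33.1) won't mimic when 33.1 ≥ 80.0 − 9.5·d*, i.e. d* ≥ 4.94.
Mid-fitness type (on-path payoff 61.7 − 5.8×0.9 = 56.48) won't mimic when 56.48 ≥ 80.0 − 5.8·d*, i.e. d* ≥ 4.06.
Both must hold, so d* = max(4.94, 4.06) = 4.94. The low-fitness type's constraint binds.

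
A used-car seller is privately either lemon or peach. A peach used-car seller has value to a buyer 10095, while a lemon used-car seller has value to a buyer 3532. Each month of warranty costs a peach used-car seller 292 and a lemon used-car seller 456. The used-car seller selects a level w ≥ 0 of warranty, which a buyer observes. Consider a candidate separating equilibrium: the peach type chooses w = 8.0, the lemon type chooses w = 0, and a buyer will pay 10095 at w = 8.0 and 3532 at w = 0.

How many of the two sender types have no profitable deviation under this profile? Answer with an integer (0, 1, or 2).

1

Peach type: signal → 10095 − 292 × 8.0 = 7759; deviate to 0 → 3532. IC holds (7759 ≥ 3532).
Lemon type: stay at 0 → 3532; mimic → 10095 − 456 × 8.0 = 6447. IC fails (3532 < 6447).
1 of 2 constraints hold, so this profile is not an equilibrium.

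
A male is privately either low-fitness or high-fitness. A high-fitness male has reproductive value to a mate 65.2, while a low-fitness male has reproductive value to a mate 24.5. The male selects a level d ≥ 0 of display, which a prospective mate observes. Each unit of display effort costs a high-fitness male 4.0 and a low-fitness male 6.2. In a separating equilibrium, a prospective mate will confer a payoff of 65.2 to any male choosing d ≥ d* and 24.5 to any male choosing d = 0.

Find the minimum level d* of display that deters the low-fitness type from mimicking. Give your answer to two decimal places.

6.56

A low-fitness male choosing d = 0 receives 24.5.
Imitating at d* instead would pay 65.2 at cost 6.2·d*, netting 65.2 − 6.2·d*.
Indifference: 24.5 = 65.2 − 6.2·d*, so d* = (65.2 − 24.5) / 6.2 ≈ 6.56.
At d* the low-fitness type's incentive constraint just binds; the high-fitness type strictly prefers d* since its per-unit cost is lower.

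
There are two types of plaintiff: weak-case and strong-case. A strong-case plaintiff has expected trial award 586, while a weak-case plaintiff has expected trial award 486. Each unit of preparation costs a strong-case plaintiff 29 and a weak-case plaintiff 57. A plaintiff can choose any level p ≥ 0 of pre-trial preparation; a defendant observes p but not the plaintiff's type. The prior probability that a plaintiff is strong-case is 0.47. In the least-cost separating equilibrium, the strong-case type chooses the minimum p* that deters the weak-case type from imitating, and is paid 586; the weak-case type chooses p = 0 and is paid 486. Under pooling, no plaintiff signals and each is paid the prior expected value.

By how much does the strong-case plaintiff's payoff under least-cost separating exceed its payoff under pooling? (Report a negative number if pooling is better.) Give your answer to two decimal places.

Least-cost separating signal: p* solves 486 = 586 − 57·p*, so p* = (586 − 486)/57 ≈ 1.7544.
Strong-case type's separating payoff: 586 − 29 × p* = 586 − 29 × (586 − 486)/57 = 586 − 2900/57 ≈ 535.1228.
Pooling payoff: 0.47 × 586 + 0.53 × 486 = 533.
Difference: 535.1228 − 533 = 2.1228, i.e. 2.12 to two decimal places.
The strong-case type prefers to separate.

2.12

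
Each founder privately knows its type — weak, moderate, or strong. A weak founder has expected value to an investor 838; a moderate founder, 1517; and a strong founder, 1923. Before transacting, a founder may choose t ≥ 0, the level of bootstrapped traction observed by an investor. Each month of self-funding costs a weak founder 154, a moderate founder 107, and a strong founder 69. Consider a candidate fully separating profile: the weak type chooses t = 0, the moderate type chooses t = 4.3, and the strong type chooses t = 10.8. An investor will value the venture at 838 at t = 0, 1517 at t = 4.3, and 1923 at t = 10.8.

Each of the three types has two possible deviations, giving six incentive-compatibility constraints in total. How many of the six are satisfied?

Strong (own payoff 1923 − 69×10.8 = 1177.8): to t=0 gives 838 → no gain ✓; to t=4.3 gives 1517 − 69×4.3 = 1220.3 → profitable ✗.
Moderate (own payoff 1517 − 107×4.3 = 1056.9): to t=0 gives 838 → no gain ✓; to t=10.8 gives 1923 − 107×10.8 = 767.4 → no gain ✓.
Weak (own payoff 838): to t=4.3 gives 1517 − 154×4.3 = 854.8 → profitable ✗; to t=10.8 gives 1923 − 154×10.8 = 259.8 → no gain ✓.
4 of the 6 constraints hold; not an equilibrium.

4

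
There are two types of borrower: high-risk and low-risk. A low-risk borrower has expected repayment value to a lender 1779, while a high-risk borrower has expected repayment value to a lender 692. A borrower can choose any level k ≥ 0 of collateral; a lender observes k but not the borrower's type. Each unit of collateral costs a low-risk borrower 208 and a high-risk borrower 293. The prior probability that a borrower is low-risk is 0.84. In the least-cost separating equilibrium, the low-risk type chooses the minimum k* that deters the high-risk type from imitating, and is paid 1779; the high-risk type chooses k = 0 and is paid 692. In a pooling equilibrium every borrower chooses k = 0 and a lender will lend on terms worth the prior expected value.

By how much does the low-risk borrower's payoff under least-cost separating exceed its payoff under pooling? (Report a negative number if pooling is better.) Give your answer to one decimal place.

-597.7

Least-cost separating signal: k* solves 692 = 1779 − 293·k*, so k* = (1779 − 692)/293 ≈ 3.7099.
Low-risk type's separating payoff: 1779 − 208 × k* = 1779 − 208 × (1779 − 692)/293 = 1779 − 226096/293 ≈ 1007.341.
Pooling payoff: 0.84 × 1779 + 0.16 × 692 = 1605.08.
Difference: 1007.341 − 1605.08 = -597.739, i.e. -597.7 to one decimal place.
The low-risk type would prefer the pooling outcome.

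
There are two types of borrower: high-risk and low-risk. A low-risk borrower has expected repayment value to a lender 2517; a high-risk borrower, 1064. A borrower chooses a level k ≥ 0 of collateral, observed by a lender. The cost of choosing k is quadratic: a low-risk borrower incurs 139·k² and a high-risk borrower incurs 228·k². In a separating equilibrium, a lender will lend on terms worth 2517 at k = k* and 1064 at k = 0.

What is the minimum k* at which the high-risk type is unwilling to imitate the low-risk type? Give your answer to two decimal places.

The high-risk type at k = 0 receives 1064; imitating at k* yields 2517 − 228·k*².
Indifference: 1064 = 2517 − 228·k*², so k*² = (2517 − 1064) / 228 ≈ 6.3728.
k* = √6.3728 ≈ 2.52.

2.52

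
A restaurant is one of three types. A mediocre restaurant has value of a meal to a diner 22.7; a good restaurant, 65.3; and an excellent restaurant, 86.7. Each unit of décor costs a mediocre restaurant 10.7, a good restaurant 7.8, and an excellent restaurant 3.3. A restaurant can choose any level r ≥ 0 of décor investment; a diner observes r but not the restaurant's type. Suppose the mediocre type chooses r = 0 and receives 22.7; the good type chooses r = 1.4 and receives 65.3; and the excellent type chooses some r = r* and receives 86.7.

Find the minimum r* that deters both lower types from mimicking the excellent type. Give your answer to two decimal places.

Mediocre type (on-path payoff 22.7) won't mimic when 22.7 ≥ 86.7 − 10.7·r*, i.e. r* ≥ 5.98.
Good type (on-path payoff 65.3 − 7.8×1.4 = 54.38) won't mimic when 54.38 ≥ 86.7 − 7.8·r*, i.e. r* ≥ 4.14.
Both must hold, so r* = max(5.98, 4.14) = 5.98. The mediocre type's constraint binds.

5.98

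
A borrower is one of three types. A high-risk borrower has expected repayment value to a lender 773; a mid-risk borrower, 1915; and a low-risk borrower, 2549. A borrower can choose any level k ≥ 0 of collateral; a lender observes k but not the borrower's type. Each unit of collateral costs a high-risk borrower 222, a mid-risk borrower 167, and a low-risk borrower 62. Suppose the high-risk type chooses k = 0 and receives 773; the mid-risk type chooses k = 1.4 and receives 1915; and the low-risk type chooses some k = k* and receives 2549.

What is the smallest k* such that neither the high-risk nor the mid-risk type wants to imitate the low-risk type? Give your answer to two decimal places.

8.00

High-risk type (on-path payoff 773) won't mimic when 773 ≥ 2549 − 222·k*, i.e. k* ≥ 8.00.
Mid-risk type (on-path payoff 1915 − 167×1.4 = 1681.2) won't mimic when 1681.2 ≥ 2549 − 167·k*, i.e. k* ≥ 5.20.
Both must hold, so k* = max(8.00, 5.20) = 8.00. The high-risk type's constraint binds.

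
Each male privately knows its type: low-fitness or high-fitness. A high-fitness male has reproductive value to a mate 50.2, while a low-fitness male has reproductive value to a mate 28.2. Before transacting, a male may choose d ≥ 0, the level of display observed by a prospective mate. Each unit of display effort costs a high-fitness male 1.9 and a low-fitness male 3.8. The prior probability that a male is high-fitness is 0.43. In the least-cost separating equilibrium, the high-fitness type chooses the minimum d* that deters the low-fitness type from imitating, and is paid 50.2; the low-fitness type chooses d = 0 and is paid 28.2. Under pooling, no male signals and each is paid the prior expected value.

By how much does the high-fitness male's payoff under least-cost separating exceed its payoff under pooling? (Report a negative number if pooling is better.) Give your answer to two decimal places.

Least-cost separating signal: d* solves 28.2 = 50.2 − 3.8·d*, so d* = (50.2 − 28.2)/3.8 ≈ 5.7895.
High-fitness type's separating payoff: 50.2 − 1.9 × d* = 50.2 − 1.9 × (50.2 − 28.2)/3.8 = 50.2 − 41.8/3.8 = 39.2.
Pooling payoff: 0.43 × 50.2 + 0.57 × 28.2 = 37.66.
Difference: 39.2 − 37.66 = 1.54.
The high-fitness type prefers to separate.

1.54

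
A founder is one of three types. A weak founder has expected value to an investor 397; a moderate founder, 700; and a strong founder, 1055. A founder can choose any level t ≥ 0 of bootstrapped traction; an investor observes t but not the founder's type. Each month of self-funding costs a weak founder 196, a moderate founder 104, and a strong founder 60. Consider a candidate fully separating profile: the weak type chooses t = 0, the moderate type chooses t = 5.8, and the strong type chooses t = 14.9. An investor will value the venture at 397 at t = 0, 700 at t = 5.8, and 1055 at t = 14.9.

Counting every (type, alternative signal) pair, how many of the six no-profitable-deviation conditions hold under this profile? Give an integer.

Weak (own payoff 397): to t=5.8 gives 700 − 196×5.8 = -436.8 → no gain ✓; to t=14.9 gives 1055 − 196×14.9 = -1865.4 → no gain ✓.
Strong (own payoff 1055 − 60×14.9 = 161): to t=0 gives 397 → profitable ✗; to t=5.8 gives 700 − 60×5.8 = 352 → profitable ✗.
Moderate (own payoff 700 − 104×5.8 = 96.8): to t=0 gives 397 → profitable ✗; to t=14.9 gives 1055 − 104×14.9 = -494.6 → no gain ✓.
3 of the 6 constraints hold; not an equilibrium.

3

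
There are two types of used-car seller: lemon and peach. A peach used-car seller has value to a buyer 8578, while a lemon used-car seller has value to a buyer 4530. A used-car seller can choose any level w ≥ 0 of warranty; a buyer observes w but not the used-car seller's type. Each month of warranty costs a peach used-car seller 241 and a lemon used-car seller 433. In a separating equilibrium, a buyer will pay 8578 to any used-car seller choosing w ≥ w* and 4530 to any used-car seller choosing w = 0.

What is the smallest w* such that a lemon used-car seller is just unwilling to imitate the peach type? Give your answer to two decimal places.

9.35

A lemon used-car seller choosing w = 0 receives 4530.
Imitating at w* instead would pay 8578 at cost 433·w*, netting 8578 − 433·w*.
Indifference: 4530 = 8578 − 433·w*, so w* = (8578 − 4530) / 433 ≈ 9.35.
At w* the lemon type's incentive constraint just binds; the peach type strictly prefers w* since its per-unit cost is lower.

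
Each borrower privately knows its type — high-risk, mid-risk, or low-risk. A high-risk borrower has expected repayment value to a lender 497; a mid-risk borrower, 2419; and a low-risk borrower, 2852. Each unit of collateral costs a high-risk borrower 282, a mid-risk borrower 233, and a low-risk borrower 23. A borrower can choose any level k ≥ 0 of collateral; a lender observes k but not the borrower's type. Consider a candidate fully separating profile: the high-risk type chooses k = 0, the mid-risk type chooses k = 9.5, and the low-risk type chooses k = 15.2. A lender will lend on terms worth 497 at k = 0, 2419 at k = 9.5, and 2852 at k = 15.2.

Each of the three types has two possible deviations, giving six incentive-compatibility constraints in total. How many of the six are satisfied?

5

High-risk (own payoff 497): to k=9.5 gives 2419 − 282×9.5 = -260 → no gain ✓; to k=15.2 gives 2852 − 282×15.2 = -1434.4 → no gain ✓.
Low-risk (own payoff 2852 − 23×15.2 = 2502.4): to k=0 gives 497 → no gain ✓; to k=9.5 gives 2419 − 23×9.5 = 2200.5 → no gain ✓.
Mid-risk (own payoff 2419 − 233×9.5 = 205.5): to k=0 gives 497 → profitable ✗; to k=15.2 gives 2852 − 233×15.2 = -689.6 → no gain ✓.
5 of the 6 constraints hold; not an equilibrium.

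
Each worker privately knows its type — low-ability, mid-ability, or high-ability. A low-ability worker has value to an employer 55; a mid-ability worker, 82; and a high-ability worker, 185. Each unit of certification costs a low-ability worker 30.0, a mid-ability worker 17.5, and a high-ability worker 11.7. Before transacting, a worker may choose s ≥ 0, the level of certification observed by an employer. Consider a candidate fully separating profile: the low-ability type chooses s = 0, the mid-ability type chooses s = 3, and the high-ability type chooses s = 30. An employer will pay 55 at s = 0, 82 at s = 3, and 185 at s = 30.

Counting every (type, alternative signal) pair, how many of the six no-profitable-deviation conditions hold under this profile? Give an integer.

Mid-ability (own payoff 82 − 17.5×3 = 29.5): to s=0 gives 55 → profitable ✗; to s=30 gives 185 − 17.5×30 = -340 → no gain ✓.
Low-ability (own payoff 55): to s=3 gives 82 − 30.0×3 = -8 → no gain ✓; to s=30 gives 185 − 30.0×30 = -715 → no gain ✓.
High-ability (own payoff 185 − 11.7×30 = -166): to s=0 gives 55 → profitable ✗; to s=3 gives 82 − 11.7×3 = 46.9 → profitable ✗.
3 of the 6 constraints hold; not an equilibrium.

3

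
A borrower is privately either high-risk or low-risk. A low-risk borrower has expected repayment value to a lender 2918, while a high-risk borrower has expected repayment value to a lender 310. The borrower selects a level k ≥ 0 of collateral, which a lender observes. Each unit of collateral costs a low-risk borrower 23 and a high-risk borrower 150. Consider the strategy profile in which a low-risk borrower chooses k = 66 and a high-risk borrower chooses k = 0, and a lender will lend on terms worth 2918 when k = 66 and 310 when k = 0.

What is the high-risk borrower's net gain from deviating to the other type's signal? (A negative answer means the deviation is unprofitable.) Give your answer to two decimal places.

Playing k = 0 the high-risk borrower receives 310.
Deviating to k = 66 brings payment 2918 at cost 150 × 66 = 9900, netting -6982.
Gain from deviating: -6982 − 310 = -7292.00.
The gain is negative, so the high-risk type's incentive-compatibility constraint is satisfied.

-7292.00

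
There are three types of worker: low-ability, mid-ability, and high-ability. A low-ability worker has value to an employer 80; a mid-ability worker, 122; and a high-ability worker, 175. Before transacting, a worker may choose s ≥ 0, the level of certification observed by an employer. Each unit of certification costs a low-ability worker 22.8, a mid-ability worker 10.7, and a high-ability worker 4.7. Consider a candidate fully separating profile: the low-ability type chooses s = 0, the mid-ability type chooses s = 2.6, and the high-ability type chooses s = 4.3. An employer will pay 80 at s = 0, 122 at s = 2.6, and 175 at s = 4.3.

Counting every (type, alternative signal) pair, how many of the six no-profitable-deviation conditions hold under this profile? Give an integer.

5

High-ability (own payoff 175 − 4.7×4.3 = 154.79): to s=0 gives 80 → no gain ✓; to s=2.6 gives 122 − 4.7×2.6 = 109.78 → no gain ✓.
Low-ability (own payoff 80): to s=2.6 gives 122 − 22.8×2.6 = 62.72 → no gain ✓; to s=4.3 gives 175 − 22.8×4.3 = 76.96 → no gain ✓.
Mid-ability (own payoff 122 − 10.7×2.6 = 94.18): to s=0 gives 80 → no gain ✓; to s=4.3 gives 175 − 10.7×4.3 = 128.99 → profitable ✗.
5 of the 6 constraints hold; not an equilibrium.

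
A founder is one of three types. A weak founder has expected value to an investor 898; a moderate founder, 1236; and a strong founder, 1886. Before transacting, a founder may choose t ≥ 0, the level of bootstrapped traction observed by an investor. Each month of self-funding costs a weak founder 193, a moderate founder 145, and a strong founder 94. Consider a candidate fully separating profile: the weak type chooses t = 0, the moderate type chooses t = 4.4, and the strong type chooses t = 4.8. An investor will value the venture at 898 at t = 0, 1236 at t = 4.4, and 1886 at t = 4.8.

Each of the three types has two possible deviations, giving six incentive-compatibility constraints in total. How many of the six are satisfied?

3

Weak (own payoff 898): to t=4.4 gives 1236 − 193×4.4 = 386.8 → no gain ✓; to t=4.8 gives 1886 − 193×4.8 = 959.6 → profitable ✗.
Moderate (own payoff 1236 − 145×4.4 = 598): to t=0 gives 898 → profitable ✗; to t=4.8 gives 1886 − 145×4.8 = 1190 → profitable ✗.
Strong (own payoff 1886 − 94×4.8 = 1434.8): to t=0 gives 898 → no gain ✓; to t=4.4 gives 1236 − 94×4.4 = 822.4 → no gain ✓.
3 of the 6 constraints hold; not an equilibrium.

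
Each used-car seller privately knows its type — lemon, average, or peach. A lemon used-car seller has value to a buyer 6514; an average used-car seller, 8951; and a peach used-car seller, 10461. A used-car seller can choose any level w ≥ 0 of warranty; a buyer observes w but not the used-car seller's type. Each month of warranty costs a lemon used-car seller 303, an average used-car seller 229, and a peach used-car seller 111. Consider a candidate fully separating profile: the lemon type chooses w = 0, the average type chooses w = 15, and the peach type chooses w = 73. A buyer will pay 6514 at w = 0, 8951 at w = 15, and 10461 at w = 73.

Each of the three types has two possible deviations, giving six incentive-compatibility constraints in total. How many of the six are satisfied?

3

Average (own payoff 8951 − 229×15 = 5516): to w=0 gives 6514 → profitable ✗; to w=73 gives 10461 − 229×73 = -6256 → no gain ✓.
Lemon (own payoff 6514): to w=15 gives 8951 − 303×15 = 4406 → no gain ✓; to w=73 gives 10461 − 303×73 = -11658 → no gain ✓.
Peach (own payoff 10461 − 111×73 = 2358): to w=0 gives 6514 → profitable ✗; to w=15 gives 8951 − 111×15 = 7286 → profitable ✗.
3 of the 6 constraints hold; not an equilibrium.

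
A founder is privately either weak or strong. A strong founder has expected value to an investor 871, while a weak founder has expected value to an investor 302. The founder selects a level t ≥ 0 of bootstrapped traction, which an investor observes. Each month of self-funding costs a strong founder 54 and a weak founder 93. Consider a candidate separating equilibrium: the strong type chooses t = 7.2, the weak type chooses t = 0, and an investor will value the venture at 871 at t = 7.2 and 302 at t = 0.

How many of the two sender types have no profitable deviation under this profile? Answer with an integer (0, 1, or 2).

2

Weak type: stay at 0 → 302; mimic → 871 − 93 × 7.2 = 201.4. IC holds (302 ≥ 201.4).
Strong type: signal → 871 − 54 × 7.2 = 482.2; deviate to 0 → 302. IC holds (482.2 ≥ 302).
2 of 2 constraints hold, so this is a separating equilibrium.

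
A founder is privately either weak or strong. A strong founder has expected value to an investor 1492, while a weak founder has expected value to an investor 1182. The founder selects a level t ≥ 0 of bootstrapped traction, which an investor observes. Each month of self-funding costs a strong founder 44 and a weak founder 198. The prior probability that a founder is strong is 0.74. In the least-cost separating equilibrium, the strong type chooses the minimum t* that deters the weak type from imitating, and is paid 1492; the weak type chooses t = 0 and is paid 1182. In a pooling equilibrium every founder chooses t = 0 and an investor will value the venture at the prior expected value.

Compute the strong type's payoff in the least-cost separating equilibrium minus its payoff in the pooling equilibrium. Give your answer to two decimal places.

Least-cost separating signal: t* solves 1182 = 1492 − 198·t*, so t* = (1492 − 1182)/198 ≈ 1.5657.
Strong type's separating payoff: 1492 − 44 × t* = 1492 − 44 × (1492 − 1182)/198 = 1492 − 13640/198 ≈ 1423.1111.
Pooling payoff: 0.74 × 1492 + 0.26 × 1182 = 1411.4.
Difference: 1423.1111 − 1411.4 = 11.7111, i.e. 11.71 to two decimal places.
The strong type prefers to separate.

11.71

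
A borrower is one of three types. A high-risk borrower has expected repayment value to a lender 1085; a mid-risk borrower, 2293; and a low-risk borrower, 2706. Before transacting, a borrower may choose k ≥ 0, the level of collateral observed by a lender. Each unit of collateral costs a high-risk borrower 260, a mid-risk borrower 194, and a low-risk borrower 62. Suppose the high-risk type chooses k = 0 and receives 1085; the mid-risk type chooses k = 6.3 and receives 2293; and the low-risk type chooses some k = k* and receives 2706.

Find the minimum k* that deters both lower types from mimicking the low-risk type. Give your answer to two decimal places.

8.43

High-risk type (on-path payoff 1085) won't mimic when 1085 ≥ 2706 − 260·k*, i.e. k* ≥ 6.23.
Mid-risk type (on-path payoff 2293 − 194×6.3 = 1070.8) won't mimic when 1070.8 ≥ 2706 − 194·k*, i.e. k* ≥ 8.43.
Both must hold, so k* = max(6.23, 8.43) = 8.43. The mid-risk type's constraint binds.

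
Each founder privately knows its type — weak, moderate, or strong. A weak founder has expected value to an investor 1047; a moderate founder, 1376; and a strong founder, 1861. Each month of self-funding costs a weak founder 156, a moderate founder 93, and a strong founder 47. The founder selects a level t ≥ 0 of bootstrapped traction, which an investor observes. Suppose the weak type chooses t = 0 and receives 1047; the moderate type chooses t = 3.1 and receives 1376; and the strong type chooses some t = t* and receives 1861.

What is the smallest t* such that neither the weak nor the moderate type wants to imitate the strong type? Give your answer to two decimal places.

8.32

Moderate type (on-path payoff 1376 − 93×3.1 = 1087.7) won't mimic when 1087.7 ≥ 1861 − 93·t*, i.e. t* ≥ 8.32.
Weak type (on-path payoff 1047) won't mimic when 1047 ≥ 1861 − 156·t*, i.e. t* ≥ 5.22.
Both must hold, so t* = max(5.22, 8.32) = 8.32. The moderate type's constraint binds.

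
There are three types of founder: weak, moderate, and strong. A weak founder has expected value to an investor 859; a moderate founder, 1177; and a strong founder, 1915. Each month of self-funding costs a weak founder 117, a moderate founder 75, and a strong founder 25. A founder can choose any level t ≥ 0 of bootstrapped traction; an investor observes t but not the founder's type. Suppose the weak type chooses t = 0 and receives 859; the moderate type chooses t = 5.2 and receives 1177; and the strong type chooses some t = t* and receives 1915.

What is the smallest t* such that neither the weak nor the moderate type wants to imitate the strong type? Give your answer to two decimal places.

Weak type (on-path payoff 859) won't mimic when 859 ≥ 1915 − 117·t*, i.e. t* ≥ 9.03.
Moderate type (on-path payoff 1177 − 75×5.2 = 787) won't mimic when 787 ≥ 1915 − 75·t*, i.e. t* ≥ 15.04.
Both must hold, so t* = max(9.03, 15.04) = 15.04. The moderate type's constraint binds.

15.04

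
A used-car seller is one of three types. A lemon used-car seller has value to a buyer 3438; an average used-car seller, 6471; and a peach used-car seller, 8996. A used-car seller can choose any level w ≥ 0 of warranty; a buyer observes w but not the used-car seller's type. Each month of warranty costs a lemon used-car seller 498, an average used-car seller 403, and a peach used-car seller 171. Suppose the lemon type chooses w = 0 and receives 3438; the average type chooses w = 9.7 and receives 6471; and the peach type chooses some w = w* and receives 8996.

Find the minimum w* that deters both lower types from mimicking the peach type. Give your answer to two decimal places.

Lemon type (on-path payoff 3438) won't mimic when 3438 ≥ 8996 − 498·w*, i.e. w* ≥ 11.16.
Average type (on-path payoff 6471 − 403×9.7 = 2561.9) won't mimic when 2561.9 ≥ 8996 − 403·w*, i.e. w* ≥ 15.97.
Both must hold, so w* = max(11.16, 15.97) = 15.97. The average type's constraint binds.

15.97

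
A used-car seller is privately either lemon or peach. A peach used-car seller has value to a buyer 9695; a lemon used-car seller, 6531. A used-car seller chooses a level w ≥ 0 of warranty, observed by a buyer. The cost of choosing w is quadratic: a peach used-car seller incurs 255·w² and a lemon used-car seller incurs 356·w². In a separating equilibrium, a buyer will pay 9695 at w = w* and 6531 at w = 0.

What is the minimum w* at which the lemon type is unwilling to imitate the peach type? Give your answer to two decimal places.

The lemon type at w = 0 receives 6531; imitating at w* yields 9695 − 356·w*².
Indifference: 6531 = 9695 − 356·w*², so w*² = (9695 − 6531) / 356 ≈ 8.8876.
w* = √8.8876 ≈ 2.98.

2.98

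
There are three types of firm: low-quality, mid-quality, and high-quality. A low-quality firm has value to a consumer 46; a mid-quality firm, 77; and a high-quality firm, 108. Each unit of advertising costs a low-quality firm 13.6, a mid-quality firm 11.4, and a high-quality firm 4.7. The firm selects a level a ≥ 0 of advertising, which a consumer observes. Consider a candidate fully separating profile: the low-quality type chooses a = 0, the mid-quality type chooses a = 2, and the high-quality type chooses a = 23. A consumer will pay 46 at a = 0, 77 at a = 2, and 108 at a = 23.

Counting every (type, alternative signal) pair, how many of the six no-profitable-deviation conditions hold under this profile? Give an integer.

3

Mid-quality (own payoff 77 − 11.4×2 = 54.2): to a=0 gives 46 → no gain ✓; to a=23 gives 108 − 11.4×23 = -154.2 → no gain ✓.
Low-quality (own payoff 46): to a=2 gives 77 − 13.6×2 = 49.8 → profitable ✗; to a=23 gives 108 − 13.6×23 = -204.8 → no gain ✓.
High-quality (own payoff 108 − 4.7×23 = -0.1): to a=0 gives 46 → profitable ✗; to a=2 gives 77 − 4.7×2 = 67.6 → profitable ✗.
3 of the 6 constraints hold; not an equilibrium.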